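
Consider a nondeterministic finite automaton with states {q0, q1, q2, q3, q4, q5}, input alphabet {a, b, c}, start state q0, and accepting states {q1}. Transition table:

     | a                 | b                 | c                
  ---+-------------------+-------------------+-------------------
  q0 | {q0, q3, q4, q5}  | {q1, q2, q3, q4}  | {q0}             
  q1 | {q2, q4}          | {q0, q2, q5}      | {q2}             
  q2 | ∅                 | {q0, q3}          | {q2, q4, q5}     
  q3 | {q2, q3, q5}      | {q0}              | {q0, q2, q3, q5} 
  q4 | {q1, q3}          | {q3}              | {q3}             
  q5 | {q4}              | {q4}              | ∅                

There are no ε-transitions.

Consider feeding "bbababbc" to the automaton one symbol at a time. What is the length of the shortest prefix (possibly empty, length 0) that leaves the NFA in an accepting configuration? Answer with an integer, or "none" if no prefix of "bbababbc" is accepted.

1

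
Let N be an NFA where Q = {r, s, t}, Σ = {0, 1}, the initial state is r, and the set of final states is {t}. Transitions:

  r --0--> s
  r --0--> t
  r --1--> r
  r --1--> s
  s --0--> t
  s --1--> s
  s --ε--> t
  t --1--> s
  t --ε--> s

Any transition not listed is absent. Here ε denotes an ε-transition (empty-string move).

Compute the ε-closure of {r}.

Begin with {r}.
No ε-moves leave this set, so the closure equals the set itself.

{r}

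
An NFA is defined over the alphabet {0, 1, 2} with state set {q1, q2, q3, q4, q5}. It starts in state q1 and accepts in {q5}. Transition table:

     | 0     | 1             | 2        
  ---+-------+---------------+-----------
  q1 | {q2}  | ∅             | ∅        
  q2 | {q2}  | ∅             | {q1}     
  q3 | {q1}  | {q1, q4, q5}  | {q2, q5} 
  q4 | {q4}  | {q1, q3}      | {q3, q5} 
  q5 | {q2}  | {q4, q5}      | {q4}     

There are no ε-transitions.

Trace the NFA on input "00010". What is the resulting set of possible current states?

Start in {q1}.
Read '0': q1→{q2}; now {q2}.
Read '0': q2→{q2}; now {q2}.
Read '0': q2→{q2}; now {q2}.
Read '1': q2→∅; now ∅.
The set is empty and remains empty for the remaining 1 symbol.

∅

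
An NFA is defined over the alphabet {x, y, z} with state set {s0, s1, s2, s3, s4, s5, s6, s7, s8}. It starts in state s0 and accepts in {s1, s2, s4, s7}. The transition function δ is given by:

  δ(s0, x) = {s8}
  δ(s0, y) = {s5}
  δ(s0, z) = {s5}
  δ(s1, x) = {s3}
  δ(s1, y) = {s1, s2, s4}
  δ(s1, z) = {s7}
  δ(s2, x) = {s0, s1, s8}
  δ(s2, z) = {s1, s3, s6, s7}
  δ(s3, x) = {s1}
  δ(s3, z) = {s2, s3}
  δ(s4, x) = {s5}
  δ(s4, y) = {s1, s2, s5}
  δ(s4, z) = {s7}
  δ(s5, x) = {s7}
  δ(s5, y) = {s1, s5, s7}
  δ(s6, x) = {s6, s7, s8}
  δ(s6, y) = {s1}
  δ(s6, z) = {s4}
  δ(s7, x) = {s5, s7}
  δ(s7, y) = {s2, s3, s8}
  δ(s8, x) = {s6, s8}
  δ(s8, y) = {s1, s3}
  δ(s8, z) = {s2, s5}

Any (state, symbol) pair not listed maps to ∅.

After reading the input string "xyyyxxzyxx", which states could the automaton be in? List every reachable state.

Start in {s0}.
Read 'x': s0→{s8}; now {s8}.
Read 'y': s8→{s1, s3}; now {s1, s3}.
Read 'y': s1→{s1, s2, s4}, s3→∅; now {s1, s2, s4}.
Read 'y': s1→{s1, s2, s4}, s2→∅, s4→{s1, s2, s5}; now {s1, s2, s4, s5}.
Read 'x': s1→{s3}, s2→{s0, s1, s8}, s4→{s5}, s5→{s7}; now {s0, s1, s3, s5, s7, s8}.
Read 'x': s0→{s8}, s1→{s3}, s3→{s1}, s5→{s7}, s7→{s5, s7}, s8→{s6, s8}; now {s1, s3, s5, s6, s7, s8}.
Read 'z': s1→{s7}, s3→{s2, s3}, s5→∅, s6→{s4}, s7→∅, s8→{s2, s5}; now {s2, s3, s4, s5, s7}.
Read 'y': s2→∅, s3→∅, s4→{s1, s2, s5}, s5→{s1, s5, s7}, s7→{s2, s3, s8}; now {s1, s2, s3, s5, s7, s8}.
Read 'x': s1→{s3}, s2→{s0, s1, s8}, s3→{s1}, s5→{s7}, s7→{s5, s7}, s8→{s6, s8}; now {s0, s1, s3, s5, s6, s7, s8}.
Read 'x': s0→{s8}, s1→{s3}, s3→{s1}, s5→{s7}, s6→{s6, s7, s8}, s7→{s5, s7}, s8→{s6, s8}; now {s1, s3, s5, s6, s7, s8}.

{s1, s3, s5, s6, s7, s8}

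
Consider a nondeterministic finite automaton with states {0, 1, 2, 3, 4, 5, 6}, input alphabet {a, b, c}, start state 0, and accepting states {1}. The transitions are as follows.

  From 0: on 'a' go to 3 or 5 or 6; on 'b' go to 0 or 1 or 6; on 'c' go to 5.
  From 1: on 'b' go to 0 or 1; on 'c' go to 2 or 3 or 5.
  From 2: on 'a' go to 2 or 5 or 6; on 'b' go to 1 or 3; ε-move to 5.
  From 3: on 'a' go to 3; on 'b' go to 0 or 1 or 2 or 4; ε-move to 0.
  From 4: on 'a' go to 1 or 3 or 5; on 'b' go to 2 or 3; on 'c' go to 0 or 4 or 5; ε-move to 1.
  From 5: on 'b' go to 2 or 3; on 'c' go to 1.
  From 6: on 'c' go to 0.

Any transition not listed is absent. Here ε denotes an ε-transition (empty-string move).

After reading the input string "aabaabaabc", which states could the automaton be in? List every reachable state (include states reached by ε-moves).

{0, 1, 2, 3, 4, 5}

Start in {0}.
Read 'a': 0→{3, 5, 6}; union {3, 5, 6}; ε-closure = {0, 3, 5, 6}.
Read 'a': 0→{3, 5, 6}, 3→{3}, 5→∅, 6→∅; union {3, 5, 6}; ε-closure = {0, 3, 5, 6}.
Read 'b': 0→{0, 1, 6}, 3→{0, 1, 2, 4}, 5→{2, 3}, 6→∅; union {0, 1, 2, 3, 4, 6}; ε-closure = {0, 1, 2, 3, 4, 5, 6}.
Read 'a': 0→{3, 5, 6}, 1→∅, 2→{2, 5, 6}, 3→{3}, 4→{1, 3, 5}, 5→∅, 6→∅; union {1, 2, 3, 5, 6}; ε-closure = {0, 1, 2, 3, 5, 6}.
Read 'a': 0→{3, 5, 6}, 1→∅, 2→{2, 5, 6}, 3→{3}, 5→∅, 6→∅; union {2, 3, 5, 6}; ε-closure = {0, 2, 3, 5, 6}.
Read 'b': 0→{0, 1, 6}, 2→{1, 3}, 3→{0, 1, 2, 4}, 5→{2, 3}, 6→∅; union {0, 1, 2, 3, 4, 6}; ε-closure = {0, 1, 2, 3, 4, 5, 6}.
Read 'a': 0→{3, 5, 6}, 1→∅, 2→{2, 5, 6}, 3→{3}, 4→{1, 3, 5}, 5→∅, 6→∅; union {1, 2, 3, 5, 6}; ε-closure = {0, 1, 2, 3, 5, 6}.
Read 'a': 0→{3, 5, 6}, 1→∅, 2→{2, 5, 6}, 3→{3}, 5→∅, 6→∅; union {2, 3, 5, 6}; ε-closure = {0, 2, 3, 5, 6}.
Read 'b': 0→{0, 1, 6}, 2→{1, 3}, 3→{0, 1, 2, 4}, 5→{2, 3}, 6→∅; union {0, 1, 2, 3, 4, 6}; ε-closure = {0, 1, 2, 3, 4, 5, 6}.
Read 'c': 0→{5}, 1→{2, 3, 5}, 2→∅, 3→∅, 4→{0, 4, 5}, 5→{1}, 6→{0}; now {0, 1, 2, 3, 4, 5}.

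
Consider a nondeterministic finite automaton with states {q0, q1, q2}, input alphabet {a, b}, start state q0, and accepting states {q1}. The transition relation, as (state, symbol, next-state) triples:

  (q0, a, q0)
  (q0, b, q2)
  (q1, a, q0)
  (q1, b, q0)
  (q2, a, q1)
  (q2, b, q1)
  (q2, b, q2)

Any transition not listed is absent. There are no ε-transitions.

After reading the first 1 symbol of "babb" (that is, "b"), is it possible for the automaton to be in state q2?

Start in {q0}.
Read 'b': {q0} → {q2}.
State q2 is in {q2}.

Yes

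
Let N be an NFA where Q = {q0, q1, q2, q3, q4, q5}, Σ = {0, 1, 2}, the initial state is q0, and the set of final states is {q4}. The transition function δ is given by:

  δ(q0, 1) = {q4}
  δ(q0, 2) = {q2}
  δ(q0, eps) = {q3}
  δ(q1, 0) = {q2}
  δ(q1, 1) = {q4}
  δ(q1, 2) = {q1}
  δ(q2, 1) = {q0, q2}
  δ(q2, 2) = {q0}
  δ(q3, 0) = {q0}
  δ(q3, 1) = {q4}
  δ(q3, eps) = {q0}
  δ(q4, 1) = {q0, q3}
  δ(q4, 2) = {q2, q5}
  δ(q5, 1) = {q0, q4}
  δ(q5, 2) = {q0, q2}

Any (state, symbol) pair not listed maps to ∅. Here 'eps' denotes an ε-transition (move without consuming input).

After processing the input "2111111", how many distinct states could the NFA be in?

4

Start: ε-closure({q0}) = {q0, q3}.
Read '2': q0→{q2}, q3→∅; now {q2}.
Read '1': q2→{q0, q2}; union {q0, q2}; ε-closure = {q0, q2, q3}.
Read '1': q0→{q4}, q2→{q0, q2}, q3→{q4}; union {q0, q2, q4}; ε-closure = {q0, q2, q3, q4}.
Read '1': q0→{q4}, q2→{q0, q2}, q3→{q4}, q4→{q0, q3}; now {q0, q2, q3, q4}.
Read '1': q0→{q4}, q2→{q0, q2}, q3→{q4}, q4→{q0, q3}; now {q0, q2, q3, q4}.
Read '1': q0→{q4}, q2→{q0, q2}, q3→{q4}, q4→{q0, q3}; now {q0, q2, q3, q4}.
Read '1': q0→{q4}, q2→{q0, q2}, q3→{q4}, q4→{q0, q3}; now {q0, q2, q3, q4}.
That set has 4 states.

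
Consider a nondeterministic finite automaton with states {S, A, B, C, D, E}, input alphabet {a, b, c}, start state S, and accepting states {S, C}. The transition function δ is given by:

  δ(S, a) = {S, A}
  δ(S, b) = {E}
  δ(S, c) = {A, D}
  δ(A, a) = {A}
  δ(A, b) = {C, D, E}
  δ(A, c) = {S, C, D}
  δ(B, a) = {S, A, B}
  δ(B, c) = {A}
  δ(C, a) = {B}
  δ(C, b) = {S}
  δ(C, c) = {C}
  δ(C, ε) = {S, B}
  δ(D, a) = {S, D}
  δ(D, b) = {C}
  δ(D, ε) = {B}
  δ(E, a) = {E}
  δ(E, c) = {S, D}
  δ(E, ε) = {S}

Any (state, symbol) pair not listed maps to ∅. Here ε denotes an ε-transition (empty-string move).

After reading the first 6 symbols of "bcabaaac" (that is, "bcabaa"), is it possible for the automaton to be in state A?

Yes

Start in {S}.
Read 'b': S→{E}; union {E}; ε-closure = {S, E}.
Read 'c': S→{A, D}, E→{S, D}; union {S, A, D}; ε-closure = {S, A, B, D}.
Read 'a': S→{S, A}, A→{A}, B→{S, A, B}, D→{S, D}; now {S, A, B, D}.
Read 'b': S→{E}, A→{C, D, E}, B→∅, D→{C}; union {C, D, E}; ε-closure = {S, B, C, D, E}.
Read 'a': S→{S, A}, B→{S, A, B}, C→{B}, D→{S, D}, E→{E}; now {S, A, B, D, E}.
Read 'a': S→{S, A}, A→{A}, B→{S, A, B}, D→{S, D}, E→{E}; now {S, A, B, D, E}.
State A is in {S, A, B, D, E}.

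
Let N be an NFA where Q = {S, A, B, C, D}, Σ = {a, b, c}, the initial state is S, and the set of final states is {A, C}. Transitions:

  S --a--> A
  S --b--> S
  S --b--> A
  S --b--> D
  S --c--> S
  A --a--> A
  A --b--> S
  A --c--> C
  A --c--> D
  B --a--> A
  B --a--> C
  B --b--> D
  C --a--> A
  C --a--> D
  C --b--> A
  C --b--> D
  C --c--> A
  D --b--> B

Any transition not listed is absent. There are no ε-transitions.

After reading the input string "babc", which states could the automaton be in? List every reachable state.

{S}

Start in {S}.
Read 'b': S→{S, A, D}; now {S, A, D}.
Read 'a': S→{A}, A→{A}, D→∅; now {A}.
Read 'b': A→{S}; now {S}.
Read 'c': S→{S}; now {S}.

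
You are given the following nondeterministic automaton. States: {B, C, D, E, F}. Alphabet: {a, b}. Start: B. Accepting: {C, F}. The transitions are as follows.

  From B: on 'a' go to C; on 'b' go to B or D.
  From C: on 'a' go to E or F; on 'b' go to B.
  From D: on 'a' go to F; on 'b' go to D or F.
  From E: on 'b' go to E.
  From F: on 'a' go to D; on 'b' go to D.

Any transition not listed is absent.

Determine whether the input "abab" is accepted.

No

Start in {B}.
Read 'a': B→{C}; now {C}.
Read 'b': C→{B}; now {B}.
Read 'a': B→{C}; now {C}.
Read 'b': C→{B}; now {B}.
The final set {B} contains no accepting state.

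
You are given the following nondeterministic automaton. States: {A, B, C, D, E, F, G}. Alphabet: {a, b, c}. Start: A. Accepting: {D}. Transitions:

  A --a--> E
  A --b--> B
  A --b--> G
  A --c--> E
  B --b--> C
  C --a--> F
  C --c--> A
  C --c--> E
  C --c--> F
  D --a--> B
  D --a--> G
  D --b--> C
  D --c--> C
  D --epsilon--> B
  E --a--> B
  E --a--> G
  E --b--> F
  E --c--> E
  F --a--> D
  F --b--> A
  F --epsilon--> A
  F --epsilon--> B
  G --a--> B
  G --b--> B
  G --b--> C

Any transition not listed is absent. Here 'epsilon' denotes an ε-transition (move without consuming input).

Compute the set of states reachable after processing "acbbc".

Start in {A}.
Read 'a': {A} → {E}.
Read 'c': {E} → {E}.
Read 'b': {E} → {A, B, F}.
Read 'b': {A, B, F} → {A, B, C, G}.
Read 'c': {A, B, C, G} → {A, B, E, F}.

{A, B, E, F}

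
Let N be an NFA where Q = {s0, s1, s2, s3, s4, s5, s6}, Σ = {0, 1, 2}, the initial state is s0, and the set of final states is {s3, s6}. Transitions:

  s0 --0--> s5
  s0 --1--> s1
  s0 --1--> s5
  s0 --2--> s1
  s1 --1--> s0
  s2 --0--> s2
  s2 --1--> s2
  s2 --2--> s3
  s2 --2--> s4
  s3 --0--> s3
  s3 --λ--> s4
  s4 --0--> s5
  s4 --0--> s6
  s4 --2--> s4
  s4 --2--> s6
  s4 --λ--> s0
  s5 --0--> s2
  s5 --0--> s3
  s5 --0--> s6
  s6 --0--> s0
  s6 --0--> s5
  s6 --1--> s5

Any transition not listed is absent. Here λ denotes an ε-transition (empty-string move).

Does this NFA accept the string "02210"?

No

Start in {s0}.
Read '0': s0→{s5}; now {s5}.
Read '2': s5→∅; now ∅.
The set is empty and remains empty for the remaining 3 symbols.
The final set ∅ contains no accepting state.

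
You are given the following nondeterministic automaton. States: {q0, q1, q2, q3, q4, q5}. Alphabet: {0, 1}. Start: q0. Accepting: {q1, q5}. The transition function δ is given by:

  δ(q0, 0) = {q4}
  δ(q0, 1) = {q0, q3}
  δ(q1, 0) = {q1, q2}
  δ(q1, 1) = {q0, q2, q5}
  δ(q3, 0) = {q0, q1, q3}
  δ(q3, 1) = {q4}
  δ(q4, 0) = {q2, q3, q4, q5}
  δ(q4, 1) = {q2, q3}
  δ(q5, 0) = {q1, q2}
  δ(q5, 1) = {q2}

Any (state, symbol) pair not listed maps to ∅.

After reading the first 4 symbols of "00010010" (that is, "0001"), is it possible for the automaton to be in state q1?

No

Start in {q0}.
Read '0': q0→{q4}; now {q4}.
Read '0': q4→{q2, q3, q4, q5}; now {q2, q3, q4, q5}.
Read '0': q2→∅, q3→{q0, q1, q3}, q4→{q2, q3, q4, q5}, q5→{q1, q2}; now {q0, q1, q2, q3, q4, q5}.
Read '1': q0→{q0, q3}, q1→{q0, q2, q5}, q2→∅, q3→{q4}, q4→{q2, q3}, q5→{q2}; now {q0, q2, q3, q4, q5}.
State q1 is not in {q0, q2, q3, q4, q5}.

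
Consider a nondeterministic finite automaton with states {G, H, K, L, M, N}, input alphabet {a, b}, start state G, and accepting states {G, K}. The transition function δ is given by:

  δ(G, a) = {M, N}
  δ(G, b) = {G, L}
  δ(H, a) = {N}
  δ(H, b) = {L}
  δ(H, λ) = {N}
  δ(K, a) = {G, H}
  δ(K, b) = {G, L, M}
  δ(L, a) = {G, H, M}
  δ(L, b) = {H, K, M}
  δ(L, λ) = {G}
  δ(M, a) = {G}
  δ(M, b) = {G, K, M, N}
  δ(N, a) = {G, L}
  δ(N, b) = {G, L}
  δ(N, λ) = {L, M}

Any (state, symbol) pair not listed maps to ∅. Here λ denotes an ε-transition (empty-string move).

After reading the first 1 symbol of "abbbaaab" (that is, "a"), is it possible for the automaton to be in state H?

Start in {G}.
Read 'a': G→{M, N}; union {M, N}; ε-closure = {G, L, M, N}.
State H is not in {G, L, M, N}.

No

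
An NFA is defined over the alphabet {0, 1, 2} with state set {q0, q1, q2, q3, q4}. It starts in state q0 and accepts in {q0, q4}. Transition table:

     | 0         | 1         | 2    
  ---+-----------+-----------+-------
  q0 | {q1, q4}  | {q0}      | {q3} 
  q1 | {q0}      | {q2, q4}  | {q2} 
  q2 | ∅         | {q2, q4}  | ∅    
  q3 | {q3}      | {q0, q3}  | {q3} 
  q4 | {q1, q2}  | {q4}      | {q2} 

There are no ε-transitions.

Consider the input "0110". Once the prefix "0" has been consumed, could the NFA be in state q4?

Start in {q0}.
Read '0': q0→{q1, q4}; now {q1, q4}.
State q4 is in {q1, q4}.

Yes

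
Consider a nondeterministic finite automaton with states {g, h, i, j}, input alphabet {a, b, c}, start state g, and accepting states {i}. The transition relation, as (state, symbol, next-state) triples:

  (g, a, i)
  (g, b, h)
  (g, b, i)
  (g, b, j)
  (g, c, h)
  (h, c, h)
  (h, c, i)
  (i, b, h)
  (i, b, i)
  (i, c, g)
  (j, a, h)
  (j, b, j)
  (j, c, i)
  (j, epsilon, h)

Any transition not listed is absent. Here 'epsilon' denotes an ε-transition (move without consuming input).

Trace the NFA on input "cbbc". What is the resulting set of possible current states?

∅

Start in {g}.
Read 'c': {g} → {h}.
Read 'b': {h} → ∅.
The set is empty and remains empty for the remaining 2 symbols.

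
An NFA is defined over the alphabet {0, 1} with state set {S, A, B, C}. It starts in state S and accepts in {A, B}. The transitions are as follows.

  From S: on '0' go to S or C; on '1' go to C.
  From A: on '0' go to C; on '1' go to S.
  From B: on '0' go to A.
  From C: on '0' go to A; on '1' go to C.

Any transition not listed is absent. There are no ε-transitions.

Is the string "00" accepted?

Yes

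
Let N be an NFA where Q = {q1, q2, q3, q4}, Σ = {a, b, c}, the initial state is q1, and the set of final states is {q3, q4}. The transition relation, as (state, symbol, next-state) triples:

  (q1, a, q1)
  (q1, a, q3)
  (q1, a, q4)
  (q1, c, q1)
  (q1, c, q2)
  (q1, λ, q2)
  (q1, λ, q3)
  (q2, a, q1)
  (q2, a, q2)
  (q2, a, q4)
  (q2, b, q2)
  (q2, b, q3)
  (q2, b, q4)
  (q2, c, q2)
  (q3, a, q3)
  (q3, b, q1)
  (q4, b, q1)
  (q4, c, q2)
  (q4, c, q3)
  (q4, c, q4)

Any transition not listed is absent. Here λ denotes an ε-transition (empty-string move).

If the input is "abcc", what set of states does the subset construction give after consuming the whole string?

{q1, q2, q3, q4}

Start: ε-closure({q1}) = {q1, q2, q3}.
Read 'a': q1→{q1, q3, q4}, q2→{q1, q2, q4}, q3→{q3}; now {q1, q2, q3, q4}.
Read 'b': q1→∅, q2→{q2, q3, q4}, q3→{q1}, q4→{q1}; now {q1, q2, q3, q4}.
Read 'c': q1→{q1, q2}, q2→{q2}, q3→∅, q4→{q2, q3, q4}; now {q1, q2, q3, q4}.
Read 'c': q1→{q1, q2}, q2→{q2}, q3→∅, q4→{q2, q3, q4}; now {q1, q2, q3, q4}.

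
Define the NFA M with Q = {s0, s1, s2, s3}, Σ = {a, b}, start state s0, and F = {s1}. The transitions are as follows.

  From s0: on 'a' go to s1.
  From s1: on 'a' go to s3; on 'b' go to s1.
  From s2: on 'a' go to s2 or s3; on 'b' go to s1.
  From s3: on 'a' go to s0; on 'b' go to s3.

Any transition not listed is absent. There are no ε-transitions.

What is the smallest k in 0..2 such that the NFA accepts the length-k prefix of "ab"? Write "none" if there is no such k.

Start in {s0}.
Read 'a': s0→{s1}; now {s1}.
None of the earlier sets intersect F, but {s1} does.

1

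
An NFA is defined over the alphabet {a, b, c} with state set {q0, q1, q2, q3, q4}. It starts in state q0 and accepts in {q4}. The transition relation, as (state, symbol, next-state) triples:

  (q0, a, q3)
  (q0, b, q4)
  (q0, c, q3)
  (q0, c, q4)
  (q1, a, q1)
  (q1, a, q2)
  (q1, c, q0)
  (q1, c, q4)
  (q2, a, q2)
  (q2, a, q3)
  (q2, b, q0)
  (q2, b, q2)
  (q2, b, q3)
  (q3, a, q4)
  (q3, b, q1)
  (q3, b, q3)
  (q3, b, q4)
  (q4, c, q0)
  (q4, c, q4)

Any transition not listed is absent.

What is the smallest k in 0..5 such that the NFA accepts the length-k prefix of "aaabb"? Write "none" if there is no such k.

2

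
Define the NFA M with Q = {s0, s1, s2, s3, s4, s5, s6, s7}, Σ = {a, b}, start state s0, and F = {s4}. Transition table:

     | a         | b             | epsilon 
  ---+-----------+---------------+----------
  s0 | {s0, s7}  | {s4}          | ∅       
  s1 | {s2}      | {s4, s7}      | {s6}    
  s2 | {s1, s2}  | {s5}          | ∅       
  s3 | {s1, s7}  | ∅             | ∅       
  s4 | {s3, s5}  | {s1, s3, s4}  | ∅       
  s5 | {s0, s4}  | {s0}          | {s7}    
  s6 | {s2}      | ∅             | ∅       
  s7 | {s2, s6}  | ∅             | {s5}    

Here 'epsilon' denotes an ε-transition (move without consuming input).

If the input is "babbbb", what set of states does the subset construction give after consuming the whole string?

{s1, s3, s4, s5, s6, s7}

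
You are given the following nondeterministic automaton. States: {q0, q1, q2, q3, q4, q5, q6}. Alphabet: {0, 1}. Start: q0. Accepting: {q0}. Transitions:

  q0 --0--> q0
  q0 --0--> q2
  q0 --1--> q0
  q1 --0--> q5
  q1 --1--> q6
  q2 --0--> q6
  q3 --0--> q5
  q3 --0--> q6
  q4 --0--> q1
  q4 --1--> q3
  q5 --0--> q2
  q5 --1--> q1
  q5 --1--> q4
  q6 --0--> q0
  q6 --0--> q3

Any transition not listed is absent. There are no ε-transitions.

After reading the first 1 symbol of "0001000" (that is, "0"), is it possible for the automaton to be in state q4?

No

Start in {q0}.
Read '0': q0→{q0, q2}; now {q0, q2}.
State q4 is not in {q0, q2}.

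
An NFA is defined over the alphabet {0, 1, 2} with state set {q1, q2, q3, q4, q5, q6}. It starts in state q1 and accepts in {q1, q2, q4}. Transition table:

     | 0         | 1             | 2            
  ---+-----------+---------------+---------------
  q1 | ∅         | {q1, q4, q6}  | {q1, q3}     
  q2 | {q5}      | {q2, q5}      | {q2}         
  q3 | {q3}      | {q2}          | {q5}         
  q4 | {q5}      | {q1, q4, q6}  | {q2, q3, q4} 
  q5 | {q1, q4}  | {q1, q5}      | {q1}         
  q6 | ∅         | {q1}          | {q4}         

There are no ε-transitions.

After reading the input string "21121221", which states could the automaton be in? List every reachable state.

{q1, q2, q4, q5, q6}

Start in {q1}.
Read '2': {q1} → {q1, q3}.
Read '1': {q1, q3} → {q1, q2, q4, q6}.
Read '1': {q1, q2, q4, q6} → {q1, q2, q4, q5, q6}.
Read '2': {q1, q2, q4, q5, q6} → {q1, q2, q3, q4}.
Read '1': {q1, q2, q3, q4} → {q1, q2, q4, q5, q6}.
Read '2': {q1, q2, q4, q5, q6} → {q1, q2, q3, q4}.
Read '2': {q1, q2, q3, q4} → {q1, q2, q3, q4, q5}.
Read '1': {q1, q2, q3, q4, q5} → {q1, q2, q4, q5, q6}.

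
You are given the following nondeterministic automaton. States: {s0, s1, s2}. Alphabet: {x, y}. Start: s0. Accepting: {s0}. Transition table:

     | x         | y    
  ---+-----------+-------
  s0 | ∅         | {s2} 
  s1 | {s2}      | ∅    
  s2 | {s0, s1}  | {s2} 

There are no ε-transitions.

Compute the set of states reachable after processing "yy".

{s2}

Start in {s0}.
Read 'y': {s0} → {s2}.
Read 'y': {s2} → {s2}.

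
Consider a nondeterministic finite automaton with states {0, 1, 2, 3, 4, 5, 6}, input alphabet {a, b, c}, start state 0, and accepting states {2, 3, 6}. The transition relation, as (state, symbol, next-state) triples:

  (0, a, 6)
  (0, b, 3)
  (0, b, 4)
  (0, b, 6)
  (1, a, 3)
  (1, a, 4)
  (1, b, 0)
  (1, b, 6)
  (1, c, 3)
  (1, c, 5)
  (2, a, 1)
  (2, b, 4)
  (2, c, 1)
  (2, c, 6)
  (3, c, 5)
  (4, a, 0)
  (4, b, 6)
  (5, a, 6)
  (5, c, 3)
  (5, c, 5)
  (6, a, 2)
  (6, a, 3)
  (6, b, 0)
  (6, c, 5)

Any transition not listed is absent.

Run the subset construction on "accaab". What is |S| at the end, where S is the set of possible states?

1

Start in {0}.
Read 'a': 0→{6}; now {6}.
Read 'c': 6→{5}; now {5}.
Read 'c': 5→{3, 5}; now {3, 5}.
Read 'a': 3→∅, 5→{6}; now {6}.
Read 'a': 6→{2, 3}; now {2, 3}.
Read 'b': 2→{4}, 3→∅; now {4}.
That set has 1 state.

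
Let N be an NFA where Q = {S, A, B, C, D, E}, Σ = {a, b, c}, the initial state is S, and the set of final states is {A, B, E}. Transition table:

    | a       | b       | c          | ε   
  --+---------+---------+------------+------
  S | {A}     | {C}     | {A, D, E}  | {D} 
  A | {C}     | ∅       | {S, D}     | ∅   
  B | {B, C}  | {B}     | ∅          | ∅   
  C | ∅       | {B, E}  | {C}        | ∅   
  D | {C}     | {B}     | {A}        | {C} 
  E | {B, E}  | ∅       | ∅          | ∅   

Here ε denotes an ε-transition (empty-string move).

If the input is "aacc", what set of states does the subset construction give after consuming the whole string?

{C}

Start: ε-closure({S}) = {S, C, D}.
Read 'a': {S, C, D} → {A, C}.
Read 'a': {A, C} → {C}.
Read 'c': {C} → {C}.
Read 'c': {C} → {C}.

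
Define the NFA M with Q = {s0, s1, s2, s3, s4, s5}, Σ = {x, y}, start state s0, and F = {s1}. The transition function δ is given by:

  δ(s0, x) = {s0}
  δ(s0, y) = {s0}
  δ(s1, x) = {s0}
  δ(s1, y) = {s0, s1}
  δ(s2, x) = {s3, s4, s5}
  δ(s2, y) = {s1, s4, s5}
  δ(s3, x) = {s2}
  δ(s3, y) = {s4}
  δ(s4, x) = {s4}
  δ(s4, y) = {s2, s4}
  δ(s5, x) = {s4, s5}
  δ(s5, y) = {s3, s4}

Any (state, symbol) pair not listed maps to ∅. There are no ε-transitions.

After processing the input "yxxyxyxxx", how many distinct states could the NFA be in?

1

Start in {s0}.
Read 'y': s0→{s0}; now {s0}.
Read 'x': s0→{s0}; now {s0}.
Read 'x': s0→{s0}; now {s0}.
Read 'y': s0→{s0}; now {s0}.
Read 'x': s0→{s0}; now {s0}.
Read 'y': s0→{s0}; now {s0}.
Read 'x': s0→{s0}; now {s0}.
Read 'x': s0→{s0}; now {s0}.
Read 'x': s0→{s0}; now {s0}.
That set has 1 state.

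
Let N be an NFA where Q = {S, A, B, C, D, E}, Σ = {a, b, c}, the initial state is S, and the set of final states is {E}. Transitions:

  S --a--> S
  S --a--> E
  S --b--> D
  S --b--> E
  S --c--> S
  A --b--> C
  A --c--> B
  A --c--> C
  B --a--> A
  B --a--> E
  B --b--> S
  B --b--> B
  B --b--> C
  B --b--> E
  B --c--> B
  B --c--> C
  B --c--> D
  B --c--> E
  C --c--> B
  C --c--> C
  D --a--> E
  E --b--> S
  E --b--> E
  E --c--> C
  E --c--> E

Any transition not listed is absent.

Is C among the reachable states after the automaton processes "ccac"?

Start in {S}.
Read 'c': {S} → {S}.
Read 'c': {S} → {S}.
Read 'a': {S} → {S, E}.
Read 'c': {S, E} → {S, C, E}.
State C is in {S, C, E}.

Yes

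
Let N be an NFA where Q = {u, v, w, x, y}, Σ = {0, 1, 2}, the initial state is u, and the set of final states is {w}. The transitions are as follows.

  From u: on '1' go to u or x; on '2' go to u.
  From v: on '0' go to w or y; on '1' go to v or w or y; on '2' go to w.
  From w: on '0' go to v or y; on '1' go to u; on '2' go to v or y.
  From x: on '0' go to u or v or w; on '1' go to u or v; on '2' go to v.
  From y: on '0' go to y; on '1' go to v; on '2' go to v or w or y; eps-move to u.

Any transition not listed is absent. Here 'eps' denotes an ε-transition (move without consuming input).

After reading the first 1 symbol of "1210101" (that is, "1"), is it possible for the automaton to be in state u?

Start in {u}.
Read '1': u→{u, x}; now {u, x}.
State u is in {u, x}.

Yes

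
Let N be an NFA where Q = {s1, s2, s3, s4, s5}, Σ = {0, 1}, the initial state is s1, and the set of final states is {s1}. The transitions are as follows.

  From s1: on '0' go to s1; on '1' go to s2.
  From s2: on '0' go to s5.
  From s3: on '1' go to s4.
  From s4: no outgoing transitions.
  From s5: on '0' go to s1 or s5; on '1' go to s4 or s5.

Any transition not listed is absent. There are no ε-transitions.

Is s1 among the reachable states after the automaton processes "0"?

Start in {s1}.
Read '0': {s1} → {s1}.
State s1 is in {s1}.

Yes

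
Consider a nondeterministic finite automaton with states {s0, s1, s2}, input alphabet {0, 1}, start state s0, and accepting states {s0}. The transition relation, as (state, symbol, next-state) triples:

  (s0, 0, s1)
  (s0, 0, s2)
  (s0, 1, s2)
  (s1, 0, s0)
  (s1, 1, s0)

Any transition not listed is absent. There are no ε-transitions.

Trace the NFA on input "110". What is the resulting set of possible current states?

Start in {s0}.
Read '1': s0→{s2}; now {s2}.
Read '1': s2→∅; now ∅.
The set is empty and remains empty for the remaining 1 symbol.

∅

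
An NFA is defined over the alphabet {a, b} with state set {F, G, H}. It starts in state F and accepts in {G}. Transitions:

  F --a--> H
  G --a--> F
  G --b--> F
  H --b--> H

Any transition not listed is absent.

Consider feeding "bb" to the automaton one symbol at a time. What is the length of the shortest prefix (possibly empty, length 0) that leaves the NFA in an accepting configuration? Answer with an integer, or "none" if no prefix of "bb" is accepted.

Start in {F}.
Read 'b': F→∅; now ∅.
The set is empty and remains empty for the remaining 1 symbol.
No reachable set along the way intersects F.

none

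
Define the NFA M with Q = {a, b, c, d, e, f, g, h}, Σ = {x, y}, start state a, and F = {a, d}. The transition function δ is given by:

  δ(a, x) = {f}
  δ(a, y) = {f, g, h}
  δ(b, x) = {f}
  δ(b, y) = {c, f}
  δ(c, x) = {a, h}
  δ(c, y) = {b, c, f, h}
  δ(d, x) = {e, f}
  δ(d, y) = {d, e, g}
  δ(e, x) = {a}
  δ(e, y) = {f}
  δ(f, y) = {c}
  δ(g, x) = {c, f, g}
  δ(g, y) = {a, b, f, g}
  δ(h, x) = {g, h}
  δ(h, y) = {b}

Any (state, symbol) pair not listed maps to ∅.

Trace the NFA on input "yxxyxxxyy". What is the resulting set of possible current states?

Start in {a}.
Read 'y': a→{f, g, h}; now {f, g, h}.
Read 'x': f→∅, g→{c, f, g}, h→{g, h}; now {c, f, g, h}.
Read 'x': c→{a, h}, f→∅, g→{c, f, g}, h→{g, h}; now {a, c, f, g, h}.
Read 'y': a→{f, g, h}, c→{b, c, f, h}, f→{c}, g→{a, b, f, g}, h→{b}; now {a, b, c, f, g, h}.
Read 'x': a→{f}, b→{f}, c→{a, h}, f→∅, g→{c, f, g}, h→{g, h}; now {a, c, f, g, h}.
Read 'x': a→{f}, c→{a, h}, f→∅, g→{c, f, g}, h→{g, h}; now {a, c, f, g, h}.
Read 'x': a→{f}, c→{a, h}, f→∅, g→{c, f, g}, h→{g, h}; now {a, c, f, g, h}.
Read 'y': a→{f, g, h}, c→{b, c, f, h}, f→{c}, g→{a, b, f, g}, h→{b}; now {a, b, c, f, g, h}.
Read 'y': a→{f, g, h}, b→{c, f}, c→{b, c, f, h}, f→{c}, g→{a, b, f, g}, h→{b}; now {a, b, c, f, g, h}.

{a, b, c, f, g, h}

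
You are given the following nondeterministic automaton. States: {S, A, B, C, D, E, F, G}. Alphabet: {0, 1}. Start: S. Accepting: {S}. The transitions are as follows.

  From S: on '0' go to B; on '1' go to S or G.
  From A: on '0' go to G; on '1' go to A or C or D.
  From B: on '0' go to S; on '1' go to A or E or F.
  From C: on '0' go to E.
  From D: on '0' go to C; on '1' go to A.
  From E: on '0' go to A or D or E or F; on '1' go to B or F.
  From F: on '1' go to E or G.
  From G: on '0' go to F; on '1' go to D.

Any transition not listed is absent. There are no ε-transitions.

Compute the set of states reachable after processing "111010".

Start in {S}.
Read '1': {S} → {S, G}.
Read '1': {S, G} → {S, D, G}.
Read '1': {S, D, G} → {S, A, D, G}.
Read '0': {S, A, D, G} → {B, C, F, G}.
Read '1': {B, C, F, G} → {A, D, E, F, G}.
Read '0': {A, D, E, F, G} → {A, C, D, E, F, G}.

{A, C, D, E, F, G}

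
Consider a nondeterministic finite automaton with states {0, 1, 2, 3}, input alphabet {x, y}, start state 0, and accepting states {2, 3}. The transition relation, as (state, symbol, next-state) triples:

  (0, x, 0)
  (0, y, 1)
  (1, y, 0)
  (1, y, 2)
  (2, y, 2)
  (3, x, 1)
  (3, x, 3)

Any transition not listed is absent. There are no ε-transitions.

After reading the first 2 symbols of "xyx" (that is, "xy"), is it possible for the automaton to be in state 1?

Yes

Start in {0}.
Read 'x': 0→{0}; now {0}.
Read 'y': 0→{1}; now {1}.
State 1 is in {1}.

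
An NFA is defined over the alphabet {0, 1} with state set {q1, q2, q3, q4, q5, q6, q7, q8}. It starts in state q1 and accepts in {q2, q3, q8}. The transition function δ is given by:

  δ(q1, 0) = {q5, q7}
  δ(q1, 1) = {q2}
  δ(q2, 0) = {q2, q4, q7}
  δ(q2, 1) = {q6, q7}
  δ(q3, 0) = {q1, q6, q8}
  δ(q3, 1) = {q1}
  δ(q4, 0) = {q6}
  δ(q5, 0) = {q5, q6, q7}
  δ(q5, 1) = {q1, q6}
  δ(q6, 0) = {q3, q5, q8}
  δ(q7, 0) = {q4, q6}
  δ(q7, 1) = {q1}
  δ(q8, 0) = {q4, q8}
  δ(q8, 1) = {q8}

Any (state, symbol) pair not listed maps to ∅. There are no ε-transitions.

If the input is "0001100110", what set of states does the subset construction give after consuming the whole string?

{q2, q4, q5, q7, q8}

Start in {q1}.
Read '0': q1→{q5, q7}; now {q5, q7}.
Read '0': q5→{q5, q6, q7}, q7→{q4, q6}; now {q4, q5, q6, q7}.
Read '0': q4→{q6}, q5→{q5, q6, q7}, q6→{q3, q5, q8}, q7→{q4, q6}; now {q3, q4, q5, q6, q7, q8}.
Read '1': q3→{q1}, q4→∅, q5→{q1, q6}, q6→∅, q7→{q1}, q8→{q8}; now {q1, q6, q8}.
Read '1': q1→{q2}, q6→∅, q8→{q8}; now {q2, q8}.
Read '0': q2→{q2, q4, q7}, q8→{q4, q8}; now {q2, q4, q7, q8}.
Read '0': q2→{q2, q4, q7}, q4→{q6}, q7→{q4, q6}, q8→{q4, q8}; now {q2, q4, q6, q7, q8}.
Read '1': q2→{q6, q7}, q4→∅, q6→∅, q7→{q1}, q8→{q8}; now {q1, q6, q7, q8}.
Read '1': q1→{q2}, q6→∅, q7→{q1}, q8→{q8}; now {q1, q2, q8}.
Read '0': q1→{q5, q7}, q2→{q2, q4, q7}, q8→{q4, q8}; now {q2, q4, q5, q7, q8}.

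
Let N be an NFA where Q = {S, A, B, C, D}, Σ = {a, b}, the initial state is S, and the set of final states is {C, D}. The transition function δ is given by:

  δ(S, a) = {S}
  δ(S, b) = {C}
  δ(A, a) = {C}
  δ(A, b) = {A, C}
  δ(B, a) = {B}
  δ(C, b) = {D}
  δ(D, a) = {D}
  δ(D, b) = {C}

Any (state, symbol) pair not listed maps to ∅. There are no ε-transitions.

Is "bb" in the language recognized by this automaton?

Yes

Start in {S}.
Read 'b': S→{C}; now {C}.
Read 'b': C→{D}; now {D}.
The final set {D} contains the accepting state D.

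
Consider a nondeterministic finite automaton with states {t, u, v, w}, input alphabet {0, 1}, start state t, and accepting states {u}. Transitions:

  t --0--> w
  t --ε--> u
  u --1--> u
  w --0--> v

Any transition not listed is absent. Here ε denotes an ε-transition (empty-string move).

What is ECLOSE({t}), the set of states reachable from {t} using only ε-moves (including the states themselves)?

{t, u}

Begin with {t}.
ε-move t → u; add u.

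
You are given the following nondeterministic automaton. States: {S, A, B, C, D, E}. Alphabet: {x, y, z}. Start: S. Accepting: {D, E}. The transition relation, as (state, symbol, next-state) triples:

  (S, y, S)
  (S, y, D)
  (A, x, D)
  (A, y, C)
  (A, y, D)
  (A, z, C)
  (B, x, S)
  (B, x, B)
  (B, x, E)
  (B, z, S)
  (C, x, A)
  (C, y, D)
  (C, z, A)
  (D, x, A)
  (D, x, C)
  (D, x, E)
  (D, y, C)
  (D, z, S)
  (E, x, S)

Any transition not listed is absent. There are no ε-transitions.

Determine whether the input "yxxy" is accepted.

Yes

Start in {S}.
Read 'y': {S} → {S, D}.
Read 'x': {S, D} → {A, C, E}.
Read 'x': {A, C, E} → {S, A, D}.
Read 'y': {S, A, D} → {S, C, D}.
The final set {S, C, D} contains the accepting state D.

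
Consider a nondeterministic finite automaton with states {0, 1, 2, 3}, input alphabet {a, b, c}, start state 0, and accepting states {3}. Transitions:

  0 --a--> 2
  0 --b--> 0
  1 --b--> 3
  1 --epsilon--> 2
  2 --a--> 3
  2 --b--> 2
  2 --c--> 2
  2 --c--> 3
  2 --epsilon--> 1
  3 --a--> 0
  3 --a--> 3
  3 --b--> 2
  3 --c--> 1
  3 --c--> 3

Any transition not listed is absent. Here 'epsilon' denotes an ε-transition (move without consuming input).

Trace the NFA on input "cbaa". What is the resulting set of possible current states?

∅

Start in {0}.
Read 'c': 0→∅; now ∅.
The set is empty and remains empty for the remaining 3 symbols.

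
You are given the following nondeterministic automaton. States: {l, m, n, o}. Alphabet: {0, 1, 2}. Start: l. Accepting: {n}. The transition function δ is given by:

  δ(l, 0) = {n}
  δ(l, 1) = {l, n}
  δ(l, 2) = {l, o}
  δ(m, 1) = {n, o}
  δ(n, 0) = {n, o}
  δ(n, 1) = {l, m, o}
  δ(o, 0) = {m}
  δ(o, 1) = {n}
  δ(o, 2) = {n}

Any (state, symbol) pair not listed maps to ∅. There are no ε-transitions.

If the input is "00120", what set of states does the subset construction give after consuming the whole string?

Start in {l}.
Read '0': {l} → {n}.
Read '0': {n} → {n, o}.
Read '1': {n, o} → {l, m, n, o}.
Read '2': {l, m, n, o} → {l, n, o}.
Read '0': {l, n, o} → {m, n, o}.

{m, n, o}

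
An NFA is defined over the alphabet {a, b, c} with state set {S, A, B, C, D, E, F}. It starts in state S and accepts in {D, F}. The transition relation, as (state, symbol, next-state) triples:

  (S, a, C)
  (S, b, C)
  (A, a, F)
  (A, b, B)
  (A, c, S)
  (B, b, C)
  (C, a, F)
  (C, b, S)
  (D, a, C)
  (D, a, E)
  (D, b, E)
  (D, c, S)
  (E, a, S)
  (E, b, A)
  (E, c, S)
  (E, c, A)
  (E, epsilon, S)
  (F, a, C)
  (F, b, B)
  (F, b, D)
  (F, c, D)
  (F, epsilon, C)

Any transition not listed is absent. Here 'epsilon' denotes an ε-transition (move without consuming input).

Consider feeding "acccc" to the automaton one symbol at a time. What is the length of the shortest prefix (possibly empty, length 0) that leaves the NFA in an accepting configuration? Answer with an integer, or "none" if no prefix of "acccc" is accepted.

none

Start in {S}.
Read 'a': {S} → {C}.
Read 'c': {C} → ∅.
The set is empty and remains empty for the remaining 3 symbols.
No reachable set along the way intersects F.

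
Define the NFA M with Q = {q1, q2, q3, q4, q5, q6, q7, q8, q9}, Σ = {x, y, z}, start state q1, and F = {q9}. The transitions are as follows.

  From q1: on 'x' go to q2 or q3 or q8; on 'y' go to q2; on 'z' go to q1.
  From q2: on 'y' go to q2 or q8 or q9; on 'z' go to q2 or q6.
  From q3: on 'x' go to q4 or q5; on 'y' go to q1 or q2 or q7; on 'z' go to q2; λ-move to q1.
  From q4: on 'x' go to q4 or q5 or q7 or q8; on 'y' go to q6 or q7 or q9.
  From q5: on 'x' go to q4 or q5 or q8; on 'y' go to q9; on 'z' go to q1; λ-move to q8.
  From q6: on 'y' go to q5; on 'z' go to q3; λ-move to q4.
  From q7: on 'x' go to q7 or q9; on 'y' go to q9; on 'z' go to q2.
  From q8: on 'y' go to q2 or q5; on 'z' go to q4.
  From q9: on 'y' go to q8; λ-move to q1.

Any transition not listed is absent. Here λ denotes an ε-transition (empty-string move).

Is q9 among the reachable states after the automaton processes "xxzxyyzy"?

Yes

Start in {q1}.
Read 'x': {q1} → {q1, q2, q3, q8}.
Read 'x': {q1, q2, q3, q8} → {q1, q2, q3, q4, q5, q8}.
Read 'z': {q1, q2, q3, q4, q5, q8} → {q1, q2, q4, q6}.
Read 'x': {q1, q2, q4, q6} → {q1, q2, q3, q4, q5, q7, q8}.
Read 'y': {q1, q2, q3, q4, q5, q7, q8} → {q1, q2, q4, q5, q6, q7, q8, q9}.
Read 'y': {q1, q2, q4, q5, q6, q7, q8, q9} → {q1, q2, q4, q5, q6, q7, q8, q9}.
Read 'z': {q1, q2, q4, q5, q6, q7, q8, q9} → {q1, q2, q3, q4, q6}.
Read 'y': {q1, q2, q3, q4, q6} → {q1, q2, q4, q5, q6, q7, q8, q9}.
State q9 is in {q1, q2, q4, q5, q6, q7, q8, q9}.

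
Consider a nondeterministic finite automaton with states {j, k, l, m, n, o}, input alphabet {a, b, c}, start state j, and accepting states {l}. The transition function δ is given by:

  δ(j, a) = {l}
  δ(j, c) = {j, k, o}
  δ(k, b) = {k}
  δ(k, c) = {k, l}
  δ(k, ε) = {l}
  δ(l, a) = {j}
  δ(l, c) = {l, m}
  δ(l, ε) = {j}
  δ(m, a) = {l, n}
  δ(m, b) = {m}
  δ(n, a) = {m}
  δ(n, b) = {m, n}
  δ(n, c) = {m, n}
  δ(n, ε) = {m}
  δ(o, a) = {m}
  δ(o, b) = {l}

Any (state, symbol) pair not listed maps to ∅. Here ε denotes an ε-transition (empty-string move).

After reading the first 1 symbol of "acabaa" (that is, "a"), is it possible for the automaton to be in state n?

No

Start in {j}.
Read 'a': {j} → {j, l}.
State n is not in {j, l}.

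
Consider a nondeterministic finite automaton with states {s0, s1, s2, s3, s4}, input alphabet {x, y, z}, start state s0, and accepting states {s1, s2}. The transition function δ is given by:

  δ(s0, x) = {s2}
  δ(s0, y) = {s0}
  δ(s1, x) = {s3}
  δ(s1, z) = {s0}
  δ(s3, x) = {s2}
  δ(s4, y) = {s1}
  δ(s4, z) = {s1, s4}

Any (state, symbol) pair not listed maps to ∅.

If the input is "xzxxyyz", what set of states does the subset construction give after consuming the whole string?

Start in {s0}.
Read 'x': s0→{s2}; now {s2}.
Read 'z': s2→∅; now ∅.
The set is empty and remains empty for the remaining 5 symbols.

∅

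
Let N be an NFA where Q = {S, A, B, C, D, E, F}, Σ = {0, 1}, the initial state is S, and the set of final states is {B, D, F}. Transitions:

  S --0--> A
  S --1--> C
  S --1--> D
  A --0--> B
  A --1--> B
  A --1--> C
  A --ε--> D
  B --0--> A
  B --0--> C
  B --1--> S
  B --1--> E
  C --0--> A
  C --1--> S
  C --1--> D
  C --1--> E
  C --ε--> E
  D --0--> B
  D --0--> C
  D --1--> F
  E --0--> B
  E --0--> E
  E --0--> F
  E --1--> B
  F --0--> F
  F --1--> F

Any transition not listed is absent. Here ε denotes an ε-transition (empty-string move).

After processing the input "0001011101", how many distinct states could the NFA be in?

6

Start in {S}.
Read '0': S→{A}; union {A}; ε-closure = {A, D}.
Read '0': A→{B}, D→{B, C}; union {B, C}; ε-closure = {B, C, E}.
Read '0': B→{A, C}, C→{A}, E→{B, E, F}; union {A, B, C, E, F}; ε-closure = {A, B, C, D, E, F}.
Read '1': A→{B, C}, B→{S, E}, C→{S, D, E}, D→{F}, E→{B}, F→{F}; now {S, B, C, D, E, F}.
Read '0': S→{A}, B→{A, C}, C→{A}, D→{B, C}, E→{B, E, F}, F→{F}; union {A, B, C, E, F}; ε-closure = {A, B, C, D, E, F}.
Read '1': A→{B, C}, B→{S, E}, C→{S, D, E}, D→{F}, E→{B}, F→{F}; now {S, B, C, D, E, F}.
Read '1': S→{C, D}, B→{S, E}, C→{S, D, E}, D→{F}, E→{B}, F→{F}; now {S, B, C, D, E, F}.
Read '1': S→{C, D}, B→{S, E}, C→{S, D, E}, D→{F}, E→{B}, F→{F}; now {S, B, C, D, E, F}.
Read '0': S→{A}, B→{A, C}, C→{A}, D→{B, C}, E→{B, E, F}, F→{F}; union {A, B, C, E, F}; ε-closure = {A, B, C, D, E, F}.
Read '1': A→{B, C}, B→{S, E}, C→{S, D, E}, D→{F}, E→{B}, F→{F}; now {S, B, C, D, E, F}.
That set has 6 states.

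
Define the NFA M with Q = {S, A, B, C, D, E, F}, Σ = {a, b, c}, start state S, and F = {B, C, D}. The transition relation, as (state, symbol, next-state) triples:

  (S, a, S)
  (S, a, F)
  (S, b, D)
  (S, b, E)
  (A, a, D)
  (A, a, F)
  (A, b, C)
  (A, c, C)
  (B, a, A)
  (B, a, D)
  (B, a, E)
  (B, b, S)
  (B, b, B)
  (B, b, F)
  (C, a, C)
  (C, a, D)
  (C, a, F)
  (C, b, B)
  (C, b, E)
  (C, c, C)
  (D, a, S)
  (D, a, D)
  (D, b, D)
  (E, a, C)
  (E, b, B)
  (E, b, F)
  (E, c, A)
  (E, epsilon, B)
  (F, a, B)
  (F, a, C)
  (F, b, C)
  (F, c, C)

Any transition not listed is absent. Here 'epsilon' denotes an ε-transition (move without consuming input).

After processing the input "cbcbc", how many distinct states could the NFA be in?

0

Start in {S}.
Read 'c': S→∅; now ∅.
The set is empty and remains empty for the remaining 4 symbols.
That set has 0 states.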